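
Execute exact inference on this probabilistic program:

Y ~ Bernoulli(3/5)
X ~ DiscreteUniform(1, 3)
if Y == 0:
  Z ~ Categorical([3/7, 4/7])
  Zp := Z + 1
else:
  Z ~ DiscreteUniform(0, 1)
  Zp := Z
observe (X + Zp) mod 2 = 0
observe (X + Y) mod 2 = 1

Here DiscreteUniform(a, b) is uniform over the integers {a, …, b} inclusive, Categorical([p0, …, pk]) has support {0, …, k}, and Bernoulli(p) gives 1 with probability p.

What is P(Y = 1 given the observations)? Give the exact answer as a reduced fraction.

P(Y = 1 | obs) = 7/15

Enumerate traces; 3 have nonzero weight after conditioning:
  (Y=0, X=1, Z=0) weight 2/35
  (Y=0, X=3, Z=0) weight 2/35
  (Y=1, X=2, Z=0) weight 1/10
Group by Y:
  weight(Y=0) = 4/35
  weight(Y=1) = 1/10
Total weight = 4/35 + 1/10 = 3/14
P(Y=0 | obs) = 4/35 / 3/14 = 8/15
P(Y=1 | obs) = 1/10 / 3/14 = 7/15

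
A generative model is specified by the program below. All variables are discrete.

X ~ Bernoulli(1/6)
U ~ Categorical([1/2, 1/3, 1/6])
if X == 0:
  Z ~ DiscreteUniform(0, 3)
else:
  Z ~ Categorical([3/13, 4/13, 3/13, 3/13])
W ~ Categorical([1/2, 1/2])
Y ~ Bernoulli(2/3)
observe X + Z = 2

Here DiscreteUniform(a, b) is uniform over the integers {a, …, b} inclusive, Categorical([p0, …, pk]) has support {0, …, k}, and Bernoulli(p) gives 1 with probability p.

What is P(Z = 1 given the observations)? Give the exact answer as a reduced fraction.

Enumerate traces; 24 have nonzero weight after conditioning:
  (X=0, U=0, Z=2, W=0, Y=0) weight 5/288
  (X=0, U=0, Z=2, W=0, Y=1) weight 5/144
  (X=0, U=0, Z=2, W=1, Y=0) weight 5/288
  (X=0, U=0, Z=2, W=1, Y=1) weight 5/144
  (X=0, U=1, Z=2, W=0, Y=0) weight 5/432
  (X=0, U=1, Z=2, W=0, Y=1) weight 5/216
  (X=0, U=1, Z=2, W=1, Y=0) weight 5/432
  (X=0, U=1, Z=2, W=1, Y=1) weight 5/216
  (X=1, U=0, Z=1, W=0, Y=0) weight 1/234
  … 15 more
Group by Z:
  weight(Z=1) = 2/39
  weight(Z=2) = 5/24
Total weight = 2/39 + 5/24 = 27/104
P(Z=1 | obs) = 2/39 / 27/104 = 16/81
P(Z=2 | obs) = 5/24 / 27/104 = 65/81

P(Z = 1 | obs) = 16/81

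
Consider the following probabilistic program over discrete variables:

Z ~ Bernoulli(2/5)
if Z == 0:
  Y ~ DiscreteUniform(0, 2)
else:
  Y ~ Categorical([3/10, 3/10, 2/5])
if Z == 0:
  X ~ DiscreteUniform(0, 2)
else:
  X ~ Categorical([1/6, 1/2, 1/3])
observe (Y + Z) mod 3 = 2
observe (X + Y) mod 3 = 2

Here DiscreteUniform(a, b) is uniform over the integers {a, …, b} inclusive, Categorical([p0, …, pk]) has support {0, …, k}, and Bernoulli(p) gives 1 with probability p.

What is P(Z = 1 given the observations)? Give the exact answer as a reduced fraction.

Enumerate traces; 2 have nonzero weight after conditioning:
  (Z=0, Y=2, X=0) weight 1/15
  (Z=1, Y=1, X=1) weight 3/50
Group by Z:
  weight(Z=0) = 1/15
  weight(Z=1) = 3/50
Total weight = 1/15 + 3/50 = 19/150
P(Z=0 | obs) = 1/15 / 19/150 = 10/19
P(Z=1 | obs) = 3/50 / 19/150 = 9/19

P(Z = 1 | obs) = 9/19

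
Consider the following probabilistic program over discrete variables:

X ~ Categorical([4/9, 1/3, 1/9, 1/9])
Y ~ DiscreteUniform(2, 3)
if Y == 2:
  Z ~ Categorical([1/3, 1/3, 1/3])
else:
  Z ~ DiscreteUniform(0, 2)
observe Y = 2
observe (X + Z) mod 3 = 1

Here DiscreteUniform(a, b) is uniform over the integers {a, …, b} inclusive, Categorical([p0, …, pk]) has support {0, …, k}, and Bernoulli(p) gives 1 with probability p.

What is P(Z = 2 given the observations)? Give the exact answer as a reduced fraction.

P(Z = 2 | obs) = 1/9

Enumerate traces; 4 have nonzero weight after conditioning:
  (X=0, Y=2, Z=1) weight 2/27
  (X=1, Y=2, Z=0) weight 1/18
  (X=2, Y=2, Z=2) weight 1/54
  (X=3, Y=2, Z=1) weight 1/54
Group by Z:
  weight(Z=0) = 1/18
  weight(Z=1) = 5/54
  weight(Z=2) = 1/54
Total weight = 1/18 + 5/54 + 1/54 = 1/6
P(Z=0 | obs) = 1/18 / 1/6 = 1/3
P(Z=1 | obs) = 5/54 / 1/6 = 5/9
P(Z=2 | obs) = 1/54 / 1/6 = 1/9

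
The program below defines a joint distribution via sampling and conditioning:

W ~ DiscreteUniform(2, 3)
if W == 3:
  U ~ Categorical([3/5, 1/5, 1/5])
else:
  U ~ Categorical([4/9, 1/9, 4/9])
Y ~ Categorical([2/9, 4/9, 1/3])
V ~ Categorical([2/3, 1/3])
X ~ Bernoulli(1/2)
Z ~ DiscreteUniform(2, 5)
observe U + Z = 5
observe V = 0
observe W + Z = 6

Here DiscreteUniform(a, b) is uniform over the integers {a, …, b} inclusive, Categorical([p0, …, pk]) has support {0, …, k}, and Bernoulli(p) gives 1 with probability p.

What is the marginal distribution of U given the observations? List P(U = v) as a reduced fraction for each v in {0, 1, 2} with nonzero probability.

Enumerate traces; 12 have nonzero weight after conditioning:
  (W=2, U=1, Y=0, V=0, X=0, Z=4) weight 1/972
  (W=2, U=1, Y=0, V=0, X=1, Z=4) weight 1/972
  (W=2, U=1, Y=1, V=0, X=0, Z=4) weight 1/486
  (W=2, U=1, Y=1, V=0, X=1, Z=4) weight 1/486
  (W=2, U=1, Y=2, V=0, X=0, Z=4) weight 1/648
  (W=2, U=1, Y=2, V=0, X=1, Z=4) weight 1/648
  (W=3, U=2, Y=0, V=0, X=0, Z=3) weight 1/540
  (W=3, U=2, Y=0, V=0, X=1, Z=3) weight 1/540
  … 4 more
Group by U:
  weight(U=1) = 1/108
  weight(U=2) = 1/60
Total weight = 1/108 + 1/60 = 7/270
P(U=1 | obs) = 1/108 / 7/270 = 5/14
P(U=2 | obs) = 1/60 / 7/270 = 9/14

P(U=1) = 5/14, P(U=2) = 9/14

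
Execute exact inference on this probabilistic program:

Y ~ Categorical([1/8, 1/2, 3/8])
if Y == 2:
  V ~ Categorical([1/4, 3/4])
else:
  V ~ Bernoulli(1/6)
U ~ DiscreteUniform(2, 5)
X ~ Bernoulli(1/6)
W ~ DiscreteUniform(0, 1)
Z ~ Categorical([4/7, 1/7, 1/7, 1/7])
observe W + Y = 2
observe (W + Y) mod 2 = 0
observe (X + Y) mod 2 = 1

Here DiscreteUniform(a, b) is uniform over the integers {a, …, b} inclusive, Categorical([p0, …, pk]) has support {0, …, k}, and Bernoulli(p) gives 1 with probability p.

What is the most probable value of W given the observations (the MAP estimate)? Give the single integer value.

argmax_v P(W = v | obs) = 1

Enumerate traces; 64 have nonzero weight after conditioning:
  (Y=1, V=0, U=2, X=0, W=1, Z=0) weight 25/1008
  (Y=1, V=0, U=2, X=0, W=1, Z=1) weight 25/4032
  (Y=1, V=0, U=2, X=0, W=1, Z=2) weight 25/4032
  (Y=1, V=0, U=2, X=0, W=1, Z=3) weight 25/4032
  (Y=1, V=0, U=3, X=0, W=1, Z=0) weight 25/1008
  (Y=1, V=0, U=3, X=0, W=1, Z=1) weight 25/4032
  (Y=1, V=0, U=3, X=0, W=1, Z=2) weight 25/4032
  (Y=1, V=0, U=3, X=0, W=1, Z=3) weight 25/4032
  (Y=2, V=0, U=2, X=1, W=0, Z=0) weight 1/896
  … 55 more
Group by W:
  weight(W=0) = 1/32
  weight(W=1) = 5/24
Total weight = 1/32 + 5/24 = 23/96
P(W=0 | obs) = 1/32 / 23/96 = 3/23
P(W=1 | obs) = 5/24 / 23/96 = 20/23
argmax = 1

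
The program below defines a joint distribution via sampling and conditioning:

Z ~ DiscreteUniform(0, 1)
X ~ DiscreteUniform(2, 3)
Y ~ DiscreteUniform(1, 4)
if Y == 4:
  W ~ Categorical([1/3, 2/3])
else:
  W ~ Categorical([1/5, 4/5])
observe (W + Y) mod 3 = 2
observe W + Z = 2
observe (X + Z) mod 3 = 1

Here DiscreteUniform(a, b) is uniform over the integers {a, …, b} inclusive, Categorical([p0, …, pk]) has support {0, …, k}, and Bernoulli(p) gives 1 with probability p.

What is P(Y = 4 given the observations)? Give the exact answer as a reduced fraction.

P(Y = 4 | obs) = 5/11

Enumerate traces; 2 have nonzero weight after conditioning:
  (Z=1, X=3, Y=1, W=1) weight 1/20
  (Z=1, X=3, Y=4, W=1) weight 1/24
Group by Y:
  weight(Y=1) = 1/20
  weight(Y=4) = 1/24
Total weight = 1/20 + 1/24 = 11/120
P(Y=1 | obs) = 1/20 / 11/120 = 6/11
P(Y=4 | obs) = 1/24 / 11/120 = 5/11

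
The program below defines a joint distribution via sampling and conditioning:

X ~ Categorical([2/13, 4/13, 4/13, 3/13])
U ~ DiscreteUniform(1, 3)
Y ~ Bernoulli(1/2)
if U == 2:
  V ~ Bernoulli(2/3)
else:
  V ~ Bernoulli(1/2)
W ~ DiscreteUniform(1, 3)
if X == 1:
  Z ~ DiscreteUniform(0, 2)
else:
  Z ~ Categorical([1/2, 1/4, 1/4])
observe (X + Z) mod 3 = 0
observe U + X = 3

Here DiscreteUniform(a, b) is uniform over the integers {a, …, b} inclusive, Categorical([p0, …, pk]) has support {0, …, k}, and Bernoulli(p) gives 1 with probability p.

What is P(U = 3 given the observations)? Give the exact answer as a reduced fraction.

Enumerate traces; 36 have nonzero weight after conditioning:
  (X=0, U=3, Y=0, V=0, W=1, Z=0) weight 1/468
  (X=0, U=3, Y=0, V=0, W=2, Z=0) weight 1/468
  (X=0, U=3, Y=0, V=0, W=3, Z=0) weight 1/468
  (X=0, U=3, Y=0, V=1, W=1, Z=0) weight 1/468
  (X=0, U=3, Y=0, V=1, W=2, Z=0) weight 1/468
  (X=0, U=3, Y=0, V=1, W=3, Z=0) weight 1/468
  (X=0, U=3, Y=1, V=0, W=1, Z=0) weight 1/468
  (X=0, U=3, Y=1, V=0, W=2, Z=0) weight 1/468
  (X=1, U=2, Y=0, V=0, W=1, Z=2) weight 2/1053
  (X=2, U=1, Y=0, V=0, W=1, Z=1) weight 1/468
  … 26 more
Group by U:
  weight(U=1) = 1/39
  weight(U=2) = 4/117
  weight(U=3) = 1/39
Total weight = 1/39 + 4/117 + 1/39 = 10/117
P(U=1 | obs) = 1/39 / 10/117 = 3/10
P(U=2 | obs) = 4/117 / 10/117 = 2/5
P(U=3 | obs) = 1/39 / 10/117 = 3/10

P(U = 3 | obs) = 3/10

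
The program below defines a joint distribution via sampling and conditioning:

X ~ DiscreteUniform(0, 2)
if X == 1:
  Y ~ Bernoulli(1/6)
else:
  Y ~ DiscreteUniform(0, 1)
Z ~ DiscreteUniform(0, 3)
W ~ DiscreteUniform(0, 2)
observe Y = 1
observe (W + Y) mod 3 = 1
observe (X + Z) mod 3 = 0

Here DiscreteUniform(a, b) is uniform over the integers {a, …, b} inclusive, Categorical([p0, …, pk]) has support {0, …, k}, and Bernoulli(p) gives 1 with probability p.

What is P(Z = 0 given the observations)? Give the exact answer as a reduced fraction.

Enumerate traces; 4 have nonzero weight after conditioning:
  (X=0, Y=1, Z=0, W=0) weight 1/72
  (X=0, Y=1, Z=3, W=0) weight 1/72
  (X=1, Y=1, Z=2, W=0) weight 1/216
  (X=2, Y=1, Z=1, W=0) weight 1/72
Group by Z:
  weight(Z=0) = 1/72
  weight(Z=1) = 1/72
  weight(Z=2) = 1/216
  weight(Z=3) = 1/72
Total weight = 1/72 + 1/72 + 1/216 + 1/72 = 5/108
P(Z=0 | obs) = 1/72 / 5/108 = 3/10
P(Z=1 | obs) = 1/72 / 5/108 = 3/10
P(Z=2 | obs) = 1/216 / 5/108 = 1/10
P(Z=3 | obs) = 1/72 / 5/108 = 3/10

P(Z = 0 | obs) = 3/10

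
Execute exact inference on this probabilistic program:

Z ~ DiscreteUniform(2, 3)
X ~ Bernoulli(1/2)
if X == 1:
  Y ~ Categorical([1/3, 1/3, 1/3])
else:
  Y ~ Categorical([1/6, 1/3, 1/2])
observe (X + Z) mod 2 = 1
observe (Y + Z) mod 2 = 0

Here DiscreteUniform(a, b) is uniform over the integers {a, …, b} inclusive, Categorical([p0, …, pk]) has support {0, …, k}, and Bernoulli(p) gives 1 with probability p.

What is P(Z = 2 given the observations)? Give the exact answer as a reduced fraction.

Enumerate traces; 3 have nonzero weight after conditioning:
  (Z=2, X=1, Y=0) weight 1/12
  (Z=2, X=1, Y=2) weight 1/12
  (Z=3, X=0, Y=1) weight 1/12
Group by Z:
  weight(Z=2) = 1/6
  weight(Z=3) = 1/12
Total weight = 1/6 + 1/12 = 1/4
P(Z=2 | obs) = 1/6 / 1/4 = 2/3
P(Z=3 | obs) = 1/12 / 1/4 = 1/3

P(Z = 2 | obs) = 2/3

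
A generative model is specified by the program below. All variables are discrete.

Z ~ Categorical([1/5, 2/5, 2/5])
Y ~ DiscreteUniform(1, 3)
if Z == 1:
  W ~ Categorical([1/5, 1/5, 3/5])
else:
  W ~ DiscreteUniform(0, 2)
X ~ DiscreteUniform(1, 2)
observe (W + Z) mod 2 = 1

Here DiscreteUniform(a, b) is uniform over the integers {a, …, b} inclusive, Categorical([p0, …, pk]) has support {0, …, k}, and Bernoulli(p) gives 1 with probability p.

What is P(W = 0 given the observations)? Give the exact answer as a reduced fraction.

P(W = 0 | obs) = 2/13

Enumerate traces; 24 have nonzero weight after conditioning:
  (Z=0, Y=1, W=1, X=1) weight 1/90
  (Z=0, Y=1, W=1, X=2) weight 1/90
  (Z=0, Y=2, W=1, X=1) weight 1/90
  (Z=0, Y=2, W=1, X=2) weight 1/90
  (Z=0, Y=3, W=1, X=1) weight 1/90
  (Z=0, Y=3, W=1, X=2) weight 1/90
  (Z=1, Y=1, W=0, X=1) weight 1/75
  (Z=1, Y=1, W=0, X=2) weight 1/75
  (Z=1, Y=1, W=2, X=1) weight 1/25
  … 15 more
Group by W:
  weight(W=0) = 2/25
  weight(W=1) = 1/5
  weight(W=2) = 6/25
Total weight = 2/25 + 1/5 + 6/25 = 13/25
P(W=0 | obs) = 2/25 / 13/25 = 2/13
P(W=1 | obs) = 1/5 / 13/25 = 5/13
P(W=2 | obs) = 6/25 / 13/25 = 6/13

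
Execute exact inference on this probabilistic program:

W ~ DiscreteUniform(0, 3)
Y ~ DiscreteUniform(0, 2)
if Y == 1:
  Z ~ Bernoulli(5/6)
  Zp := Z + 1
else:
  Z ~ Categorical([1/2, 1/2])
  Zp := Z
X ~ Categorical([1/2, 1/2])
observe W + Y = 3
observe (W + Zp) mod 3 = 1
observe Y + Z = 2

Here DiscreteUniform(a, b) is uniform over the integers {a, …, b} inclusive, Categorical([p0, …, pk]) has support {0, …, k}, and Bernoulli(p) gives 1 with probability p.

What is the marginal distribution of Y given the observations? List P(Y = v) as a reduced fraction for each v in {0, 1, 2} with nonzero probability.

P(Y=1) = 5/8, P(Y=2) = 3/8

Enumerate traces; 4 have nonzero weight after conditioning:
  (W=1, Y=2, Z=0, X=0) weight 1/48
  (W=1, Y=2, Z=0, X=1) weight 1/48
  (W=2, Y=1, Z=1, X=0) weight 5/144
  (W=2, Y=1, Z=1, X=1) weight 5/144
Group by Y:
  weight(Y=1) = 5/72
  weight(Y=2) = 1/24
Total weight = 5/72 + 1/24 = 1/9
P(Y=1 | obs) = 5/72 / 1/9 = 5/8
P(Y=2 | obs) = 1/24 / 1/9 = 3/8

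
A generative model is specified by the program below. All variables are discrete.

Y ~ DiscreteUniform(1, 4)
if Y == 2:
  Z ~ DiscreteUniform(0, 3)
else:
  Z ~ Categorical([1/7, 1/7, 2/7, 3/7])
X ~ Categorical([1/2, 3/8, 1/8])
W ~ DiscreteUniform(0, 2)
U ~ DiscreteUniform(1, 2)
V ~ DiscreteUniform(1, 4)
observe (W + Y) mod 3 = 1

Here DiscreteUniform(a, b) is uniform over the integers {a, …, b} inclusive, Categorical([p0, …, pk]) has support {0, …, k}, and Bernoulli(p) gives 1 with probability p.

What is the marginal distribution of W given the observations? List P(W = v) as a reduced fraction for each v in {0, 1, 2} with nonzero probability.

P(W=0) = 1/2, P(W=1) = 1/4, P(W=2) = 1/4

Enumerate traces; 384 have nonzero weight after conditioning:
  (Y=1, Z=0, X=0, W=0, U=1, V=1) weight 1/1344
  (Y=1, Z=0, X=0, W=0, U=1, V=2) weight 1/1344
  (Y=1, Z=0, X=0, W=0, U=1, V=3) weight 1/1344
  (Y=1, Z=0, X=0, W=0, U=1, V=4) weight 1/1344
  (Y=1, Z=0, X=0, W=0, U=2, V=1) weight 1/1344
  (Y=1, Z=0, X=0, W=0, U=2, V=2) weight 1/1344
  (Y=1, Z=0, X=0, W=0, U=2, V=3) weight 1/1344
  (Y=1, Z=0, X=0, W=0, U=2, V=4) weight 1/1344
  (Y=2, Z=0, X=0, W=2, U=1, V=1) weight 1/768
  (Y=3, Z=0, X=0, W=1, U=1, V=1) weight 1/1344
  … 374 more
Group by W:
  weight(W=0) = 1/6
  weight(W=1) = 1/12
  weight(W=2) = 1/12
Total weight = 1/6 + 1/12 + 1/12 = 1/3
P(W=0 | obs) = 1/6 / 1/3 = 1/2
P(W=1 | obs) = 1/12 / 1/3 = 1/4
P(W=2 | obs) = 1/12 / 1/3 = 1/4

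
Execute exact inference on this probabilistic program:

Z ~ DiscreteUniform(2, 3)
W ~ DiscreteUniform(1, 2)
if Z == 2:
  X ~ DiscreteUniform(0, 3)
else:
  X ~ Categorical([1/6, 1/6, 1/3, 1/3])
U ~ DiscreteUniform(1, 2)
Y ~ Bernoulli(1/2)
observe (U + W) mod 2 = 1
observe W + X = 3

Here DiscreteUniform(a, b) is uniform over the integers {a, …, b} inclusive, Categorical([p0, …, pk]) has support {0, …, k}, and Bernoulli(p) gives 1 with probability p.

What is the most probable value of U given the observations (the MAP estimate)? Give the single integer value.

argmax_v P(U = v | obs) = 2

Enumerate traces; 8 have nonzero weight after conditioning:
  (Z=2, W=1, X=2, U=2, Y=0) weight 1/64
  (Z=2, W=1, X=2, U=2, Y=1) weight 1/64
  (Z=2, W=2, X=1, U=1, Y=0) weight 1/64
  (Z=2, W=2, X=1, U=1, Y=1) weight 1/64
  (Z=3, W=1, X=2, U=2, Y=0) weight 1/48
  (Z=3, W=1, X=2, U=2, Y=1) weight 1/48
  (Z=3, W=2, X=1, U=1, Y=0) weight 1/96
  (Z=3, W=2, X=1, U=1, Y=1) weight 1/96
Group by U:
  weight(U=1) = 5/96
  weight(U=2) = 7/96
Total weight = 5/96 + 7/96 = 1/8
P(U=1 | obs) = 5/96 / 1/8 = 5/12
P(U=2 | obs) = 7/96 / 1/8 = 7/12
argmax = 2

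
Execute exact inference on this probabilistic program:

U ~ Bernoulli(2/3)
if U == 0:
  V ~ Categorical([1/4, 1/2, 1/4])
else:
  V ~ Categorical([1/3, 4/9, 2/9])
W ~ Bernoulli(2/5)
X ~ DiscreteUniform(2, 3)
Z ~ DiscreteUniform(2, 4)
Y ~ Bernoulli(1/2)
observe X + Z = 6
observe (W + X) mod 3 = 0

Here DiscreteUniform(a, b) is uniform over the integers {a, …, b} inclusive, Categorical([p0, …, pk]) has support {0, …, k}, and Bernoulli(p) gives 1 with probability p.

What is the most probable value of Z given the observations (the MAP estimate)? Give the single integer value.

argmax_v P(Z = v | obs) = 3

Enumerate traces; 24 have nonzero weight after conditioning:
  (U=0, V=0, W=0, X=3, Z=3, Y=0) weight 1/240
  (U=0, V=0, W=0, X=3, Z=3, Y=1) weight 1/240
  (U=0, V=0, W=1, X=2, Z=4, Y=0) weight 1/360
  (U=0, V=0, W=1, X=2, Z=4, Y=1) weight 1/360
  (U=0, V=1, W=0, X=3, Z=3, Y=0) weight 1/120
  (U=0, V=1, W=0, X=3, Z=3, Y=1) weight 1/120
  (U=0, V=1, W=1, X=2, Z=4, Y=0) weight 1/180
  (U=0, V=1, W=1, X=2, Z=4, Y=1) weight 1/180
  … 16 more
Group by Z:
  weight(Z=3) = 1/10
  weight(Z=4) = 1/15
Total weight = 1/10 + 1/15 = 1/6
P(Z=3 | obs) = 1/10 / 1/6 = 3/5
P(Z=4 | obs) = 1/15 / 1/6 = 2/5
argmax = 3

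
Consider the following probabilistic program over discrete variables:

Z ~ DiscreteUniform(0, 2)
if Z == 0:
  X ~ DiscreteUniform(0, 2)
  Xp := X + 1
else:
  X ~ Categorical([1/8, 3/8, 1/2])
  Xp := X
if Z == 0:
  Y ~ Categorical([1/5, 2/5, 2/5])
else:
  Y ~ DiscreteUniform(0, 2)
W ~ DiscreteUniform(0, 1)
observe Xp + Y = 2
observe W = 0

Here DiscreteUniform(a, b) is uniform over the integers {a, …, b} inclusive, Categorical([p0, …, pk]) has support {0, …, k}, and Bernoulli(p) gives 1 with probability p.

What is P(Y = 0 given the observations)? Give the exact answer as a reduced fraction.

Enumerate traces; 8 have nonzero weight after conditioning:
  (Z=0, X=0, Y=1, W=0) weight 1/45
  (Z=0, X=1, Y=0, W=0) weight 1/90
  (Z=1, X=0, Y=2, W=0) weight 1/144
  (Z=1, X=1, Y=1, W=0) weight 1/48
  (Z=1, X=2, Y=0, W=0) weight 1/36
  (Z=2, X=0, Y=2, W=0) weight 1/144
  (Z=2, X=1, Y=1, W=0) weight 1/48
  (Z=2, X=2, Y=0, W=0) weight 1/36
Group by Y:
  weight(Y=0) = 1/15
  weight(Y=1) = 23/360
  weight(Y=2) = 1/72
Total weight = 1/15 + 23/360 + 1/72 = 13/90
P(Y=0 | obs) = 1/15 / 13/90 = 6/13
P(Y=1 | obs) = 23/360 / 13/90 = 23/52
P(Y=2 | obs) = 1/72 / 13/90 = 5/52

P(Y = 0 | obs) = 6/13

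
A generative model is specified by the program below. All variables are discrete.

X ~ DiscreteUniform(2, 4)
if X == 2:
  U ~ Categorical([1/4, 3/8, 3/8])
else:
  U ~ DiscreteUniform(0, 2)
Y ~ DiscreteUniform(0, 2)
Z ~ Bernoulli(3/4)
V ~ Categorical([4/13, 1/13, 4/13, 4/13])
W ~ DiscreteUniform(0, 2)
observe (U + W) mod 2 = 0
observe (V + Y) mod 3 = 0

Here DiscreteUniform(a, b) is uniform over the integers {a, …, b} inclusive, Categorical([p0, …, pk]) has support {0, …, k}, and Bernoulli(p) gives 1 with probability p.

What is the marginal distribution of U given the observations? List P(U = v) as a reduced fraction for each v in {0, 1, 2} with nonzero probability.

P(U=0) = 44/119, P(U=1) = 25/119, P(U=2) = 50/119

Enumerate traces; 120 have nonzero weight after conditioning:
  (X=2, U=0, Y=0, Z=0, V=0, W=0) weight 1/1404
  (X=2, U=0, Y=0, Z=0, V=0, W=2) weight 1/1404
  (X=2, U=0, Y=0, Z=0, V=3, W=0) weight 1/1404
  (X=2, U=0, Y=0, Z=0, V=3, W=2) weight 1/1404
  (X=2, U=0, Y=0, Z=1, V=0, W=0) weight 1/468
  (X=2, U=0, Y=0, Z=1, V=0, W=2) weight 1/468
  (X=2, U=0, Y=0, Z=1, V=3, W=0) weight 1/468
  (X=2, U=0, Y=0, Z=1, V=3, W=2) weight 1/468
  (X=2, U=1, Y=0, Z=0, V=0, W=1) weight 1/936
  (X=2, U=2, Y=0, Z=0, V=0, W=0) weight 1/936
  … 110 more
Group by U:
  weight(U=0) = 11/162
  weight(U=1) = 25/648
  weight(U=2) = 25/324
Total weight = 11/162 + 25/648 + 25/324 = 119/648
P(U=0 | obs) = 11/162 / 119/648 = 44/119
P(U=1 | obs) = 25/648 / 119/648 = 25/119
P(U=2 | obs) = 25/324 / 119/648 = 50/119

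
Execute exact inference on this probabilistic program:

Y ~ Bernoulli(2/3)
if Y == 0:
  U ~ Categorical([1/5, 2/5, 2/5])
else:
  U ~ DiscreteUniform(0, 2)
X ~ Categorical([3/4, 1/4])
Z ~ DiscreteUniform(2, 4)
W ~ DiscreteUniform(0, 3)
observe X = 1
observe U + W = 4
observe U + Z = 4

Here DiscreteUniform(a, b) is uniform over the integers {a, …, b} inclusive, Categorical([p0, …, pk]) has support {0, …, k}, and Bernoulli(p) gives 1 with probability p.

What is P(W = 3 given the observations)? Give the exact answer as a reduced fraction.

Enumerate traces; 4 have nonzero weight after conditioning:
  (Y=0, U=1, X=1, Z=3, W=3) weight 1/360
  (Y=0, U=2, X=1, Z=2, W=2) weight 1/360
  (Y=1, U=1, X=1, Z=3, W=3) weight 1/216
  (Y=1, U=2, X=1, Z=2, W=2) weight 1/216
Group by W:
  weight(W=2) = 1/135
  weight(W=3) = 1/135
Total weight = 1/135 + 1/135 = 2/135
P(W=2 | obs) = 1/135 / 2/135 = 1/2
P(W=3 | obs) = 1/135 / 2/135 = 1/2

P(W = 3 | obs) = 1/2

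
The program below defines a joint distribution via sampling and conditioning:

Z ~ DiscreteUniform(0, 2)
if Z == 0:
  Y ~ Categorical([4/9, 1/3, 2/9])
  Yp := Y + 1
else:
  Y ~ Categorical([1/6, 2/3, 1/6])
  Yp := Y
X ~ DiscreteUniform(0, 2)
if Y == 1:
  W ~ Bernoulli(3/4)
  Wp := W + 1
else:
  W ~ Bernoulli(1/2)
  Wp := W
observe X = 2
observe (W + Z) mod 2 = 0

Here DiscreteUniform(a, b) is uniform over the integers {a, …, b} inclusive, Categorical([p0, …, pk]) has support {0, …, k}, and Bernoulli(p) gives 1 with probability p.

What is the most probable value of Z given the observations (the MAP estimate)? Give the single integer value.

argmax_v P(Z = v | obs) = 1

Enumerate traces; 9 have nonzero weight after conditioning:
  (Z=0, Y=0, X=2, W=0) weight 2/81
  (Z=0, Y=1, X=2, W=0) weight 1/108
  (Z=0, Y=2, X=2, W=0) weight 1/81
  (Z=1, Y=0, X=2, W=1) weight 1/108
  (Z=1, Y=1, X=2, W=1) weight 1/18
  (Z=1, Y=2, X=2, W=1) weight 1/108
  (Z=2, Y=0, X=2, W=0) weight 1/108
  (Z=2, Y=1, X=2, W=0) weight 1/54
  … 1 more
Group by Z:
  weight(Z=0) = 5/108
  weight(Z=1) = 2/27
  weight(Z=2) = 1/27
Total weight = 5/108 + 2/27 + 1/27 = 17/108
P(Z=0 | obs) = 5/108 / 17/108 = 5/17
P(Z=1 | obs) = 2/27 / 17/108 = 8/17
P(Z=2 | obs) = 1/27 / 17/108 = 4/17
argmax = 1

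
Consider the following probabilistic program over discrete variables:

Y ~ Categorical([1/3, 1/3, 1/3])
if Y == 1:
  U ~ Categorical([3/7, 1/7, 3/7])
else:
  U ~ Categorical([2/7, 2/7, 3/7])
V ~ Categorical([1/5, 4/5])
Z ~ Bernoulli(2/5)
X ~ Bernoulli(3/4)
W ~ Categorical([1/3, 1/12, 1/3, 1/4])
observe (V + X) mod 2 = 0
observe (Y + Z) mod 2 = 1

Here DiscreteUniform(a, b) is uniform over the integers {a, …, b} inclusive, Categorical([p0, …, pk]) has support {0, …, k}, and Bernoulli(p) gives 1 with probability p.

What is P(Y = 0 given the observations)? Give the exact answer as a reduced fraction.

Enumerate traces; 72 have nonzero weight after conditioning:
  (Y=0, U=0, V=0, Z=1, X=0, W=0) weight 1/1575
  (Y=0, U=0, V=0, Z=1, X=0, W=1) weight 1/6300
  (Y=0, U=0, V=0, Z=1, X=0, W=2) weight 1/1575
  (Y=0, U=0, V=0, Z=1, X=0, W=3) weight 1/2100
  (Y=0, U=0, V=1, Z=1, X=1, W=0) weight 4/525
  (Y=0, U=0, V=1, Z=1, X=1, W=1) weight 1/525
  (Y=0, U=0, V=1, Z=1, X=1, W=2) weight 4/525
  (Y=0, U=0, V=1, Z=1, X=1, W=3) weight 1/175
  (Y=1, U=0, V=0, Z=0, X=0, W=0) weight 1/700
  (Y=2, U=0, V=0, Z=1, X=0, W=0) weight 1/1575
  … 62 more
Group by Y:
  weight(Y=0) = 13/150
  weight(Y=1) = 13/100
  weight(Y=2) = 13/150
Total weight = 13/150 + 13/100 + 13/150 = 91/300
P(Y=0 | obs) = 13/150 / 91/300 = 2/7
P(Y=1 | obs) = 13/100 / 91/300 = 3/7
P(Y=2 | obs) = 13/150 / 91/300 = 2/7

P(Y = 0 | obs) = 2/7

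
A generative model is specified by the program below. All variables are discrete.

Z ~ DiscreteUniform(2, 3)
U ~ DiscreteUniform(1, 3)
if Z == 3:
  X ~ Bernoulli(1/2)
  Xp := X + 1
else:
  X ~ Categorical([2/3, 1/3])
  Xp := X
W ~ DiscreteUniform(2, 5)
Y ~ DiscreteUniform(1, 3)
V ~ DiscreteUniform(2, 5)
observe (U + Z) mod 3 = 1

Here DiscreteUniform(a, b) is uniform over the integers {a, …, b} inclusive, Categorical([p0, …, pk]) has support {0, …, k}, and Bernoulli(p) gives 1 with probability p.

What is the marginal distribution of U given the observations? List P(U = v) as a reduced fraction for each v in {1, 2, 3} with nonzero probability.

P(U=1) = 1/2, P(U=2) = 1/2

Enumerate traces; 192 have nonzero weight after conditioning:
  (Z=2, U=2, X=0, W=2, Y=1, V=2) weight 1/432
  (Z=2, U=2, X=0, W=2, Y=1, V=3) weight 1/432
  (Z=2, U=2, X=0, W=2, Y=1, V=4) weight 1/432
  (Z=2, U=2, X=0, W=2, Y=1, V=5) weight 1/432
  (Z=2, U=2, X=0, W=2, Y=2, V=2) weight 1/432
  (Z=2, U=2, X=0, W=2, Y=2, V=3) weight 1/432
  (Z=2, U=2, X=0, W=2, Y=2, V=4) weight 1/432
  (Z=2, U=2, X=0, W=2, Y=2, V=5) weight 1/432
  (Z=3, U=1, X=0, W=2, Y=1, V=2) weight 1/576
  … 183 more
Group by U:
  weight(U=1) = 1/6
  weight(U=2) = 1/6
Total weight = 1/6 + 1/6 = 1/3
P(U=1 | obs) = 1/6 / 1/3 = 1/2
P(U=2 | obs) = 1/6 / 1/3 = 1/2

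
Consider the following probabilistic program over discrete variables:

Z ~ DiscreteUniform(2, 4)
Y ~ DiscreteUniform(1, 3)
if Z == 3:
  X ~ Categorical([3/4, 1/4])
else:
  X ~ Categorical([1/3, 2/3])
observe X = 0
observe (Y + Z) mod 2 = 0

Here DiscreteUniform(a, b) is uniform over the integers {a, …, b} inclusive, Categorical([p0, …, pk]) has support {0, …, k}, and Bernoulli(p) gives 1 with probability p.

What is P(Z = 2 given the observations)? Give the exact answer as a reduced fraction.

P(Z = 2 | obs) = 2/13

Enumerate traces; 4 have nonzero weight after conditioning:
  (Z=2, Y=2, X=0) weight 1/27
  (Z=3, Y=1, X=0) weight 1/12
  (Z=3, Y=3, X=0) weight 1/12
  (Z=4, Y=2, X=0) weight 1/27
Group by Z:
  weight(Z=2) = 1/27
  weight(Z=3) = 1/6
  weight(Z=4) = 1/27
Total weight = 1/27 + 1/6 + 1/27 = 13/54
P(Z=2 | obs) = 1/27 / 13/54 = 2/13
P(Z=3 | obs) = 1/6 / 13/54 = 9/13
P(Z=4 | obs) = 1/27 / 13/54 = 2/13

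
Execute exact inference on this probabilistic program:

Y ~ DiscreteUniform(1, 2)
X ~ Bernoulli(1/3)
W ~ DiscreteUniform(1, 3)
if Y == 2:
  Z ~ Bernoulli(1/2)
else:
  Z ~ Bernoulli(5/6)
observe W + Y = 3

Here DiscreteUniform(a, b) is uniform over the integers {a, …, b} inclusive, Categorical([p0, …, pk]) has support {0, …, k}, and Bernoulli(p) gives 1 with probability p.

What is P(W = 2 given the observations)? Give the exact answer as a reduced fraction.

Enumerate traces; 8 have nonzero weight after conditioning:
  (Y=1, X=0, W=2, Z=0) weight 1/54
  (Y=1, X=0, W=2, Z=1) weight 5/54
  (Y=1, X=1, W=2, Z=0) weight 1/108
  (Y=1, X=1, W=2, Z=1) weight 5/108
  (Y=2, X=0, W=1, Z=0) weight 1/18
  (Y=2, X=0, W=1, Z=1) weight 1/18
  (Y=2, X=1, W=1, Z=0) weight 1/36
  (Y=2, X=1, W=1, Z=1) weight 1/36
Group by W:
  weight(W=1) = 1/6
  weight(W=2) = 1/6
Total weight = 1/6 + 1/6 = 1/3
P(W=1 | obs) = 1/6 / 1/3 = 1/2
P(W=2 | obs) = 1/6 / 1/3 = 1/2

P(W = 2 | obs) = 1/2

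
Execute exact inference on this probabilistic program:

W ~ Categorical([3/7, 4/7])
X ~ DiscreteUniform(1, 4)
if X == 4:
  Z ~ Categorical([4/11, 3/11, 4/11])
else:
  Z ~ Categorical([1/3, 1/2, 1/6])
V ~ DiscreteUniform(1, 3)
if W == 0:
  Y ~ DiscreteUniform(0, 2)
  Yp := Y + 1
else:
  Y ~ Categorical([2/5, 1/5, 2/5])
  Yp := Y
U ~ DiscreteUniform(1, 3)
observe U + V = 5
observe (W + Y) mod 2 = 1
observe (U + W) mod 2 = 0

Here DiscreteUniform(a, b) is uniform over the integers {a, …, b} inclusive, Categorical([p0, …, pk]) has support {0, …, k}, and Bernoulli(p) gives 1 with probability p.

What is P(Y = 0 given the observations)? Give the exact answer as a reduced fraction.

P(Y = 0 | obs) = 8/21

Enumerate traces; 36 have nonzero weight after conditioning:
  (W=0, X=1, Z=0, V=3, Y=1, U=2) weight 1/756
  (W=0, X=1, Z=1, V=3, Y=1, U=2) weight 1/504
  (W=0, X=1, Z=2, V=3, Y=1, U=2) weight 1/1512
  (W=0, X=2, Z=0, V=3, Y=1, U=2) weight 1/756
  (W=0, X=2, Z=1, V=3, Y=1, U=2) weight 1/504
  (W=0, X=2, Z=2, V=3, Y=1, U=2) weight 1/1512
  (W=0, X=3, Z=0, V=3, Y=1, U=2) weight 1/756
  (W=0, X=3, Z=1, V=3, Y=1, U=2) weight 1/504
  (W=1, X=1, Z=0, V=2, Y=0, U=3) weight 2/945
  (W=1, X=1, Z=0, V=2, Y=2, U=3) weight 2/945
  … 26 more
Group by Y:
  weight(Y=0) = 8/315
  weight(Y=1) = 1/63
  weight(Y=2) = 8/315
Total weight = 8/315 + 1/63 + 8/315 = 1/15
P(Y=0 | obs) = 8/315 / 1/15 = 8/21
P(Y=1 | obs) = 1/63 / 1/15 = 5/21
P(Y=2 | obs) = 8/315 / 1/15 = 8/21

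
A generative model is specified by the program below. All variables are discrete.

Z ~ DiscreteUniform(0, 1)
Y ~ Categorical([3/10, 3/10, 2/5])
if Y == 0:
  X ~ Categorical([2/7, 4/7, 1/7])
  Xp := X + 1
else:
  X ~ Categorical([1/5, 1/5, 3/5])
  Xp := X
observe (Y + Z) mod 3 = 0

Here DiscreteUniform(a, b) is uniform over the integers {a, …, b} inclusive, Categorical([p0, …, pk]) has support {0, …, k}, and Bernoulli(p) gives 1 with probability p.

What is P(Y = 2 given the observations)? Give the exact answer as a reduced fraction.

Enumerate traces; 6 have nonzero weight after conditioning:
  (Z=0, Y=0, X=0) weight 3/70
  (Z=0, Y=0, X=1) weight 3/35
  (Z=0, Y=0, X=2) weight 3/140
  (Z=1, Y=2, X=0) weight 1/25
  (Z=1, Y=2, X=1) weight 1/25
  (Z=1, Y=2, X=2) weight 3/25
Group by Y:
  weight(Y=0) = 3/20
  weight(Y=2) = 1/5
Total weight = 3/20 + 1/5 = 7/20
P(Y=0 | obs) = 3/20 / 7/20 = 3/7
P(Y=2 | obs) = 1/5 / 7/20 = 4/7

P(Y = 2 | obs) = 4/7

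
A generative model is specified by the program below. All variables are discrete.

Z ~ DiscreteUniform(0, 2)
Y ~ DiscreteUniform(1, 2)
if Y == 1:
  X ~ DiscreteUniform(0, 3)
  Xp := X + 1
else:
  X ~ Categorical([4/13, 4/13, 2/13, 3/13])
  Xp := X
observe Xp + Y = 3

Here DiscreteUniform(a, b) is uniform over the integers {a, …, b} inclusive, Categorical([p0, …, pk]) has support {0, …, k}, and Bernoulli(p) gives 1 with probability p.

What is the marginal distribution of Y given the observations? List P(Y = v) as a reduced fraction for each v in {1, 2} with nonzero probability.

P(Y=1) = 13/29, P(Y=2) = 16/29

Enumerate traces; 6 have nonzero weight after conditioning:
  (Z=0, Y=1, X=1) weight 1/24
  (Z=0, Y=2, X=1) weight 2/39
  (Z=1, Y=1, X=1) weight 1/24
  (Z=1, Y=2, X=1) weight 2/39
  (Z=2, Y=1, X=1) weight 1/24
  (Z=2, Y=2, X=1) weight 2/39
Group by Y:
  weight(Y=1) = 1/8
  weight(Y=2) = 2/13
Total weight = 1/8 + 2/13 = 29/104
P(Y=1 | obs) = 1/8 / 29/104 = 13/29
P(Y=2 | obs) = 2/13 / 29/104 = 16/29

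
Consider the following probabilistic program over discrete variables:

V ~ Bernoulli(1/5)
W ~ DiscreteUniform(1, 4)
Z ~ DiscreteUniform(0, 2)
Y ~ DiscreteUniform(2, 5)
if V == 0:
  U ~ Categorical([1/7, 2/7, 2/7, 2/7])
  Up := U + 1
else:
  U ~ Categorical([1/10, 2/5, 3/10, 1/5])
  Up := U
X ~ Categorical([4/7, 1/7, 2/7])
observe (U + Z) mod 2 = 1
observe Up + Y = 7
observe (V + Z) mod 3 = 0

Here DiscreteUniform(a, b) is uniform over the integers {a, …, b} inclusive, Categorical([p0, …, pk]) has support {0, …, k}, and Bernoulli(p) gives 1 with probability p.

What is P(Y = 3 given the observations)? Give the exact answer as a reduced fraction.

P(Y = 3 | obs) = 40/87

Enumerate traces; 36 have nonzero weight after conditioning:
  (V=0, W=1, Z=0, Y=3, U=3, X=0) weight 2/735
  (V=0, W=1, Z=0, Y=3, U=3, X=1) weight 1/1470
  (V=0, W=1, Z=0, Y=3, U=3, X=2) weight 1/735
  (V=0, W=1, Z=0, Y=5, U=1, X=0) weight 2/735
  (V=0, W=1, Z=0, Y=5, U=1, X=1) weight 1/1470
  (V=0, W=1, Z=0, Y=5, U=1, X=2) weight 1/735
  (V=0, W=2, Z=0, Y=3, U=3, X=0) weight 2/735
  (V=0, W=2, Z=0, Y=3, U=3, X=1) weight 1/1470
  (V=1, W=1, Z=2, Y=4, U=3, X=0) weight 1/2100
  … 27 more
Group by Y:
  weight(Y=3) = 2/105
  weight(Y=4) = 1/300
  weight(Y=5) = 2/105
Total weight = 2/105 + 1/300 + 2/105 = 29/700
P(Y=3 | obs) = 2/105 / 29/700 = 40/87
P(Y=4 | obs) = 1/300 / 29/700 = 7/87
P(Y=5 | obs) = 2/105 / 29/700 = 40/87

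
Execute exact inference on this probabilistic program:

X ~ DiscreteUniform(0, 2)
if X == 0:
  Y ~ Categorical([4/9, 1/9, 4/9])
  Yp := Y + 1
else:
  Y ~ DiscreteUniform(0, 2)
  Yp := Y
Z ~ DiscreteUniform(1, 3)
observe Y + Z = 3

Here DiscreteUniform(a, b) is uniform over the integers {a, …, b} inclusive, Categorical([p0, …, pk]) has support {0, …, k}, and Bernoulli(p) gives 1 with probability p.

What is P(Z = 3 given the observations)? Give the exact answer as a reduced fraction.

Enumerate traces; 9 have nonzero weight after conditioning:
  (X=0, Y=0, Z=3) weight 4/81
  (X=0, Y=1, Z=2) weight 1/81
  (X=0, Y=2, Z=1) weight 4/81
  (X=1, Y=0, Z=3) weight 1/27
  (X=1, Y=1, Z=2) weight 1/27
  (X=1, Y=2, Z=1) weight 1/27
  (X=2, Y=0, Z=3) weight 1/27
  (X=2, Y=1, Z=2) weight 1/27
  … 1 more
Group by Z:
  weight(Z=1) = 10/81
  weight(Z=2) = 7/81
  weight(Z=3) = 10/81
Total weight = 10/81 + 7/81 + 10/81 = 1/3
P(Z=1 | obs) = 10/81 / 1/3 = 10/27
P(Z=2 | obs) = 7/81 / 1/3 = 7/27
P(Z=3 | obs) = 10/81 / 1/3 = 10/27

P(Z = 3 | obs) = 10/27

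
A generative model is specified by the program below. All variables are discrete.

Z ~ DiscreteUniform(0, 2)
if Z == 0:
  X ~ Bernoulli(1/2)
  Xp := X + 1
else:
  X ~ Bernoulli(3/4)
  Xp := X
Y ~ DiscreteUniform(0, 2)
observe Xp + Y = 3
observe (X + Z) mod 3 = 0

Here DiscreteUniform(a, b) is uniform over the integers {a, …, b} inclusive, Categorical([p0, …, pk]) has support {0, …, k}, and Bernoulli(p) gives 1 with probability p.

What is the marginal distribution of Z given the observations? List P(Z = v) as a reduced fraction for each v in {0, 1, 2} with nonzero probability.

P(Z=0) = 2/5, P(Z=2) = 3/5

Enumerate traces; 2 have nonzero weight after conditioning:
  (Z=0, X=0, Y=2) weight 1/18
  (Z=2, X=1, Y=2) weight 1/12
Group by Z:
  weight(Z=0) = 1/18
  weight(Z=2) = 1/12
Total weight = 1/18 + 1/12 = 5/36
P(Z=0 | obs) = 1/18 / 5/36 = 2/5
P(Z=2 | obs) = 1/12 / 5/36 = 3/5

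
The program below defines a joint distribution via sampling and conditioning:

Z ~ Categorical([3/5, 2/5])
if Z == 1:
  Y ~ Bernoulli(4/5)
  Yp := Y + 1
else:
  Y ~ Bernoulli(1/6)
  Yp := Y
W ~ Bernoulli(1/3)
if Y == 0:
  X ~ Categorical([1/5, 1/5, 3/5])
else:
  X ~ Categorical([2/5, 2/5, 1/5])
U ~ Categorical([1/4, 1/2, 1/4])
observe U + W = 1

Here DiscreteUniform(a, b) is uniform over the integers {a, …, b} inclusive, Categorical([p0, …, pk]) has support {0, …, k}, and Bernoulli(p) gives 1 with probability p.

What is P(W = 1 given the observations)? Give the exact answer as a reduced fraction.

Enumerate traces; 24 have nonzero weight after conditioning:
  (Z=0, Y=0, W=0, X=0, U=1) weight 1/30
  (Z=0, Y=0, W=0, X=1, U=1) weight 1/30
  (Z=0, Y=0, W=0, X=2, U=1) weight 1/10
  (Z=0, Y=0, W=1, X=0, U=0) weight 1/120
  (Z=0, Y=0, W=1, X=1, U=0) weight 1/120
  (Z=0, Y=0, W=1, X=2, U=0) weight 1/40
  (Z=0, Y=1, W=0, X=0, U=1) weight 1/75
  (Z=0, Y=1, W=0, X=1, U=1) weight 1/75
  … 16 more
Group by W:
  weight(W=0) = 1/3
  weight(W=1) = 1/12
Total weight = 1/3 + 1/12 = 5/12
P(W=0 | obs) = 1/3 / 5/12 = 4/5
P(W=1 | obs) = 1/12 / 5/12 = 1/5

P(W = 1 | obs) = 1/5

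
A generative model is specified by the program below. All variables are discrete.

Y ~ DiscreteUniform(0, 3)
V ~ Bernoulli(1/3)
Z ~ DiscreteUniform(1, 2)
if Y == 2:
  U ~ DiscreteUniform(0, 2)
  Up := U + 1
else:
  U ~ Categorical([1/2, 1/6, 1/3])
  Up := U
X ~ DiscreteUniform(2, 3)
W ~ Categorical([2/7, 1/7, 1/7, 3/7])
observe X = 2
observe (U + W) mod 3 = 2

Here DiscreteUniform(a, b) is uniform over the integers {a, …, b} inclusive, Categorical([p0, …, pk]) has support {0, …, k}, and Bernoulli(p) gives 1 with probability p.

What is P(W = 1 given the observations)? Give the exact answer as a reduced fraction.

Enumerate traces; 64 have nonzero weight after conditioning:
  (Y=0, V=0, Z=1, U=0, X=2, W=2) weight 1/336
  (Y=0, V=0, Z=1, U=1, X=2, W=1) weight 1/1008
  (Y=0, V=0, Z=1, U=2, X=2, W=0) weight 1/252
  (Y=0, V=0, Z=1, U=2, X=2, W=3) weight 1/168
  (Y=0, V=0, Z=2, U=0, X=2, W=2) weight 1/336
  (Y=0, V=0, Z=2, U=1, X=2, W=1) weight 1/1008
  (Y=0, V=0, Z=2, U=2, X=2, W=0) weight 1/252
  (Y=0, V=0, Z=2, U=2, X=2, W=3) weight 1/168
  … 56 more
Group by W:
  weight(W=0) = 1/21
  weight(W=1) = 5/336
  weight(W=2) = 11/336
  weight(W=3) = 1/14
Total weight = 1/21 + 5/336 + 11/336 + 1/14 = 1/6
P(W=0 | obs) = 1/21 / 1/6 = 2/7
P(W=1 | obs) = 5/336 / 1/6 = 5/56
P(W=2 | obs) = 11/336 / 1/6 = 11/56
P(W=3 | obs) = 1/14 / 1/6 = 3/7

P(W = 1 | obs) = 5/56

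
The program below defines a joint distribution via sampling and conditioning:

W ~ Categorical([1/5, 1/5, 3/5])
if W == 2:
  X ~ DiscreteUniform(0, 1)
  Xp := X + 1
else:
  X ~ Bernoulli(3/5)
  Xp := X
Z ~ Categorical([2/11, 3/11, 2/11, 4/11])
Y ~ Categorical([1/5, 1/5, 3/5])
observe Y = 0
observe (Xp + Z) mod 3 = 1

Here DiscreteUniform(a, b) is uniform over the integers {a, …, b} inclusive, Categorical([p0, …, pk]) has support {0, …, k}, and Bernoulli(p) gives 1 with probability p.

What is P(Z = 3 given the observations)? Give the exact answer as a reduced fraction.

Enumerate traces; 9 have nonzero weight after conditioning:
  (W=0, X=0, Z=1, Y=0) weight 6/1375
  (W=0, X=1, Z=0, Y=0) weight 6/1375
  (W=0, X=1, Z=3, Y=0) weight 12/1375
  (W=1, X=0, Z=1, Y=0) weight 6/1375
  (W=1, X=1, Z=0, Y=0) weight 6/1375
  (W=1, X=1, Z=3, Y=0) weight 12/1375
  (W=2, X=0, Z=0, Y=0) weight 3/275
  (W=2, X=0, Z=3, Y=0) weight 6/275
  (W=2, X=1, Z=2, Y=0) weight 3/275
Group by Z:
  weight(Z=0) = 27/1375
  weight(Z=1) = 12/1375
  weight(Z=2) = 3/275
  weight(Z=3) = 54/1375
Total weight = 27/1375 + 12/1375 + 3/275 + 54/1375 = 108/1375
P(Z=0 | obs) = 27/1375 / 108/1375 = 1/4
P(Z=1 | obs) = 12/1375 / 108/1375 = 1/9
P(Z=2 | obs) = 3/275 / 108/1375 = 5/36
P(Z=3 | obs) = 54/1375 / 108/1375 = 1/2

P(Z = 3 | obs) = 1/2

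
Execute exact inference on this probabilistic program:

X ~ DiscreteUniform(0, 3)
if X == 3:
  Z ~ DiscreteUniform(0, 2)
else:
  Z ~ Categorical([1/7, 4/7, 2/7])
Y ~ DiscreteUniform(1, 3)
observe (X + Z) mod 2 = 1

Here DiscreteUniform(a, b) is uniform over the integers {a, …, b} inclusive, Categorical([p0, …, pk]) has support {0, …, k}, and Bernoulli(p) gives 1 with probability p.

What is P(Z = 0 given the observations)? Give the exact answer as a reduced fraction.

Enumerate traces; 18 have nonzero weight after conditioning:
  (X=0, Z=1, Y=1) weight 1/21
  (X=0, Z=1, Y=2) weight 1/21
  (X=0, Z=1, Y=3) weight 1/21
  (X=1, Z=0, Y=1) weight 1/84
  (X=1, Z=0, Y=2) weight 1/84
  (X=1, Z=0, Y=3) weight 1/84
  (X=1, Z=2, Y=1) weight 1/42
  (X=1, Z=2, Y=2) weight 1/42
  … 10 more
Group by Z:
  weight(Z=0) = 5/42
  weight(Z=1) = 2/7
  weight(Z=2) = 13/84
Total weight = 5/42 + 2/7 + 13/84 = 47/84
P(Z=0 | obs) = 5/42 / 47/84 = 10/47
P(Z=1 | obs) = 2/7 / 47/84 = 24/47
P(Z=2 | obs) = 13/84 / 47/84 = 13/47

P(Z = 0 | obs) = 10/47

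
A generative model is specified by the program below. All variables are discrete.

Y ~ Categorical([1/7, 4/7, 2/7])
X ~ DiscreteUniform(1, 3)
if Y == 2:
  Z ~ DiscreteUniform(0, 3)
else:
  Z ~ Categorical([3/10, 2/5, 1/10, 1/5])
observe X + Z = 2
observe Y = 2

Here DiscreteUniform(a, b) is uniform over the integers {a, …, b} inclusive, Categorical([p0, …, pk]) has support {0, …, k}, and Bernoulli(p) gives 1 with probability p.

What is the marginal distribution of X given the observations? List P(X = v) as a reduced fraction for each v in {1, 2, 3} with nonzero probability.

Enumerate traces; 2 have nonzero weight after conditioning:
  (Y=2, X=1, Z=1) weight 1/42
  (Y=2, X=2, Z=0) weight 1/42
Group by X:
  weight(X=1) = 1/42
  weight(X=2) = 1/42
Total weight = 1/42 + 1/42 = 1/21
P(X=1 | obs) = 1/42 / 1/21 = 1/2
P(X=2 | obs) = 1/42 / 1/21 = 1/2

P(X=1) = 1/2, P(X=2) = 1/2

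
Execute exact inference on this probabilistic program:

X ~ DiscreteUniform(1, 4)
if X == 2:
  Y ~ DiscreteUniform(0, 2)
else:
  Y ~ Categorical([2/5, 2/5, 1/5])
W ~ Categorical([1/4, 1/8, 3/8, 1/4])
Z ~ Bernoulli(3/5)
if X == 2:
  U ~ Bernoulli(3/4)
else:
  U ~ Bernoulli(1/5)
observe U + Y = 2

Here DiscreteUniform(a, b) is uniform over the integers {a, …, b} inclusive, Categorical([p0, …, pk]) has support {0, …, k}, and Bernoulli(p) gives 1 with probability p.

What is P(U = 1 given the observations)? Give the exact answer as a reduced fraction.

P(U = 1 | obs) = 147/316

Enumerate traces; 64 have nonzero weight after conditioning:
  (X=1, Y=1, W=0, Z=0, U=1) weight 1/500
  (X=1, Y=1, W=0, Z=1, U=1) weight 3/1000
  (X=1, Y=1, W=1, Z=0, U=1) weight 1/1000
  (X=1, Y=1, W=1, Z=1, U=1) weight 3/2000
  (X=1, Y=1, W=2, Z=0, U=1) weight 3/1000
  (X=1, Y=1, W=2, Z=1, U=1) weight 9/2000
  (X=1, Y=1, W=3, Z=0, U=1) weight 1/500
  (X=1, Y=1, W=3, Z=1, U=1) weight 3/1000
  (X=1, Y=2, W=0, Z=0, U=0) weight 1/250
  … 55 more
Group by U:
  weight(U=0) = 169/1200
  weight(U=1) = 49/400
Total weight = 169/1200 + 49/400 = 79/300
P(U=0 | obs) = 169/1200 / 79/300 = 169/316
P(U=1 | obs) = 49/400 / 79/300 = 147/316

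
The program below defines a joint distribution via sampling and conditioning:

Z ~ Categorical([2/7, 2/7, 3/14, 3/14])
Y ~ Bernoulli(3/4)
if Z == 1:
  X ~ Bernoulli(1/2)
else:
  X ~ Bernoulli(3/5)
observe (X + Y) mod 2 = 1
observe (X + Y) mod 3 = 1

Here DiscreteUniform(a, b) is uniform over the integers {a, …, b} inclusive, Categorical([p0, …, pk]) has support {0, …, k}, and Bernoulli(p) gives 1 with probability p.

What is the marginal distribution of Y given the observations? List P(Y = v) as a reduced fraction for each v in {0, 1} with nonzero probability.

Enumerate traces; 8 have nonzero weight after conditioning:
  (Z=0, Y=0, X=1) weight 3/70
  (Z=0, Y=1, X=0) weight 3/35
  (Z=1, Y=0, X=1) weight 1/28
  (Z=1, Y=1, X=0) weight 3/28
  (Z=2, Y=0, X=1) weight 9/280
  (Z=2, Y=1, X=0) weight 9/140
  (Z=3, Y=0, X=1) weight 9/280
  (Z=3, Y=1, X=0) weight 9/140
Group by Y:
  weight(Y=0) = 1/7
  weight(Y=1) = 9/28
Total weight = 1/7 + 9/28 = 13/28
P(Y=0 | obs) = 1/7 / 13/28 = 4/13
P(Y=1 | obs) = 9/28 / 13/28 = 9/13

P(Y=0) = 4/13, P(Y=1) = 9/13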